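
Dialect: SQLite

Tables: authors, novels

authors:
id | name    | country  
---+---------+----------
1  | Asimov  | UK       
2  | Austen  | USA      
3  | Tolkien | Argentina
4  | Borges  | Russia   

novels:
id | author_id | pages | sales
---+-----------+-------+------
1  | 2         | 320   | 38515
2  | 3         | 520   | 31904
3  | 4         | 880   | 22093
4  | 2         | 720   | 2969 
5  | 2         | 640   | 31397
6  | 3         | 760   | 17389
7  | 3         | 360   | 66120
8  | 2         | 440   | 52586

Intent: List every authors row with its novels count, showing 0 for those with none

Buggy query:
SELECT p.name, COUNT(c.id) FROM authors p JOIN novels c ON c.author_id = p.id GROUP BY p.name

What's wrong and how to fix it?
Bug: An inner join excludes parents with zero children

Fix: Switch to LEFT JOIN to retain unmatched parent rows

Corrected query:
SELECT p.name, COUNT(c.id) FROM authors p LEFT JOIN novels c ON c.author_id = p.id GROUP BY p.name

Result:
name    | COUNT(c.id)
--------+------------
Asimov  | 0          
Austen  | 4          
Borges  | 1          
Tolkien | 3          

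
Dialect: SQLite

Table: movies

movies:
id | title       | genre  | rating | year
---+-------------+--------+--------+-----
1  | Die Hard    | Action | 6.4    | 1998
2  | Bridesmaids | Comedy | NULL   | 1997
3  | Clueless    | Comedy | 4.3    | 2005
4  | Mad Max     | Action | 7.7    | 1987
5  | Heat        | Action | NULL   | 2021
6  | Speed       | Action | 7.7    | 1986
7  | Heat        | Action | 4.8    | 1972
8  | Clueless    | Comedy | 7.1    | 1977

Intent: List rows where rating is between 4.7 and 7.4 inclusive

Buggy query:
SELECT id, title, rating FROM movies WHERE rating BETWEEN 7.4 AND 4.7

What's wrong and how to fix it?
Bug: BETWEEN expects the lower bound first; with 7.4 AND 4.7 the range is empty

Fix: Write BETWEEN 4.7 AND 7.4

Corrected query:
SELECT id, title, rating FROM movies WHERE rating BETWEEN 4.7 AND 7.4

Result:
id | title    | rating
---+----------+-------
1  | Die Hard | 6.4   
7  | Heat     | 4.8   
8  | Clueless | 7.1   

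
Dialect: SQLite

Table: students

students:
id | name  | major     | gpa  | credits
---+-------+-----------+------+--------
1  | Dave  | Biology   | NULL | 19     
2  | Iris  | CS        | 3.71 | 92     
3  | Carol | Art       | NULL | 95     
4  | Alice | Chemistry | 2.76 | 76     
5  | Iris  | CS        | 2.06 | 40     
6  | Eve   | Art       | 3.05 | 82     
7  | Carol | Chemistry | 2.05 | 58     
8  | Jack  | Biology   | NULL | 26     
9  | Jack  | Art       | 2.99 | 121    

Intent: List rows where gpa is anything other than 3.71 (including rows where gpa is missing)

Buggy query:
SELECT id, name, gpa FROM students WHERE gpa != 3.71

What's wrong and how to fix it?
Bug: Inequality against NULL is unknown, not true; rows with NULL are dropped

Fix: Handle NULL separately with IS NULL alongside the inequality

Corrected query:
SELECT id, name, gpa FROM students WHERE gpa != 3.71 OR gpa IS NULL

Result:
id | name  | gpa 
---+-------+-----
1  | Dave  | NULL
3  | Carol | NULL
4  | Alice | 2.76
5  | Iris  | 2.06
6  | Eve   | 3.05
7  | Carol | 2.05
8  | Jack  | NULL
9  | Jack  | 2.99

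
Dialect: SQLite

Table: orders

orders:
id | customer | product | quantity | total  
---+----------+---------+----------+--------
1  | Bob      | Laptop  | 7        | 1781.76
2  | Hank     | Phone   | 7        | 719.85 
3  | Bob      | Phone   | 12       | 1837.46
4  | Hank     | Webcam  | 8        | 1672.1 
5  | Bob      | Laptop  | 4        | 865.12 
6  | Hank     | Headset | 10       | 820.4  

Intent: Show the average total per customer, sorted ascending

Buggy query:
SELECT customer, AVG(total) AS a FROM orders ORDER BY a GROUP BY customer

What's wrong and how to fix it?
Bug: ORDER BY appears before GROUP BY; SQL clause order requires GROUP BY first

Fix: Reorder: SELECT … FROM … GROUP BY … ORDER BY …

Corrected query:
SELECT customer, AVG(total) AS a FROM orders GROUP BY customer ORDER BY a

Result:
customer | a          
---------+------------
Hank     | 1070.783333
Bob      | 1494.78    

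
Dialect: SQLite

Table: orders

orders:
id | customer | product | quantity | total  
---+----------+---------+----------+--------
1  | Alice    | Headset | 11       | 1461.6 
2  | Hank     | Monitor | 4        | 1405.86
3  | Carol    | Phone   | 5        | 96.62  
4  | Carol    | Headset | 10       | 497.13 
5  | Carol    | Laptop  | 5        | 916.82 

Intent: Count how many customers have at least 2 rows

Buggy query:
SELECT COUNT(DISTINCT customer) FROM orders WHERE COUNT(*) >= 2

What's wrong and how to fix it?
Bug: WHERE filters individual rows, not groups, so a group-level COUNT is invalid there

Fix: Group first with HAVING COUNT(*) >= 2, then COUNT the resulting groups

Corrected query:
SELECT COUNT(*) FROM (SELECT customer FROM orders GROUP BY customer HAVING COUNT(*) >= 2)

Result:
COUNT(*)
--------
1       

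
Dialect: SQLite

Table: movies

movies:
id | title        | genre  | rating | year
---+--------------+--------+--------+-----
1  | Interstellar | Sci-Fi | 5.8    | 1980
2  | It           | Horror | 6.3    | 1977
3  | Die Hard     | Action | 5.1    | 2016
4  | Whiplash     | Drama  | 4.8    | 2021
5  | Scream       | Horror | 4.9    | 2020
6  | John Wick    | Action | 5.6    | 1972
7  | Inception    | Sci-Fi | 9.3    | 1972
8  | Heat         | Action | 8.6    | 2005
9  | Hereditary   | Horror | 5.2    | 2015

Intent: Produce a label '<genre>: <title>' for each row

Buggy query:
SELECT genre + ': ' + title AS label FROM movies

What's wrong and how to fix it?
Bug: SQLite uses || for string concatenation; + coerces text to numbers (yielding 0)

Fix: Use the || operator for string concatenation

Corrected query:
SELECT genre || ': ' || title AS label FROM movies

Result:
label               
--------------------
Sci-Fi: Interstellar
Horror: It          
Action: Die Hard    
Drama: Whiplash     
Horror: Scream      
Action: John Wick   
Sci-Fi: Inception   
Action: Heat        
Horror: Hereditary  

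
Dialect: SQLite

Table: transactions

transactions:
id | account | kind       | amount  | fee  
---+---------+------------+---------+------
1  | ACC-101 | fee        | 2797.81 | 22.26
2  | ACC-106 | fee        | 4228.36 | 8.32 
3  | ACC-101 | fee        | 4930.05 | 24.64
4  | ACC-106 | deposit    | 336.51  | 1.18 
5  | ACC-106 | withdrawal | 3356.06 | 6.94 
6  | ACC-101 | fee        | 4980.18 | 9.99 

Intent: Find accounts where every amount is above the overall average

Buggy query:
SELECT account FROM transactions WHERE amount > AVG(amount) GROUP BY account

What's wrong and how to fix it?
Bug: AVG() is an aggregate; it can't sit directly in WHERE

Fix: Compute the overall average in a scalar subquery and compare each group's MIN against it in HAVING

Corrected query:
SELECT account FROM transactions GROUP BY account HAVING MIN(amount) > (SELECT AVG(amount) FROM transactions)

Result:
(no rows)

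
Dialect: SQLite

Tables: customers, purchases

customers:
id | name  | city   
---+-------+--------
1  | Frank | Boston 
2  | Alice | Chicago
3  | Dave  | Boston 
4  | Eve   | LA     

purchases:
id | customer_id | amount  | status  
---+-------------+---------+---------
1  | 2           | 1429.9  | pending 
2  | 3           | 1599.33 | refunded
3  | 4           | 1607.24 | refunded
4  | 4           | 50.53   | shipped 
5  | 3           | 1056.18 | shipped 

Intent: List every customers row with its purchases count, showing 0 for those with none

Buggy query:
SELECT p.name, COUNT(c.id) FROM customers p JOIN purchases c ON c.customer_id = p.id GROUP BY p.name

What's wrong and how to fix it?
Bug: INNER JOIN drops customers rows that have no matching purchases rows

Fix: Use LEFT JOIN so parents without children still appear (COUNT(c.id) gives 0)

Corrected query:
SELECT p.name, COUNT(c.id) FROM customers p LEFT JOIN purchases c ON c.customer_id = p.id GROUP BY p.name

Result:
name  | COUNT(c.id)
------+------------
Alice | 1          
Dave  | 2          
Eve   | 2          
Frank | 0          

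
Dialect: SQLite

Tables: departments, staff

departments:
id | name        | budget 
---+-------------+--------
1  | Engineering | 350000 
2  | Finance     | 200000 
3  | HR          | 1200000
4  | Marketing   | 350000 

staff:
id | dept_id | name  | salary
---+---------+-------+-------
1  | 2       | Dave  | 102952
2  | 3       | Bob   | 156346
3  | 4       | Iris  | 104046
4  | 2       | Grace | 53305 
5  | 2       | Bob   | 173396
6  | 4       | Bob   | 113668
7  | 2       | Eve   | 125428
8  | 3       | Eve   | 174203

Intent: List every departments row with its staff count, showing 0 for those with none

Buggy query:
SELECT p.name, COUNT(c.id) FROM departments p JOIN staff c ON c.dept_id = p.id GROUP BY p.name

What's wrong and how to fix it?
Bug: An inner join excludes parents with zero children

Fix: Use LEFT JOIN so parents without children still appear (COUNT(c.id) gives 0)

Corrected query:
SELECT p.name, COUNT(c.id) FROM departments p LEFT JOIN staff c ON c.dept_id = p.id GROUP BY p.name

Result:
name        | COUNT(c.id)
------------+------------
Engineering | 0          
Finance     | 4          
HR          | 2          
Marketing   | 2          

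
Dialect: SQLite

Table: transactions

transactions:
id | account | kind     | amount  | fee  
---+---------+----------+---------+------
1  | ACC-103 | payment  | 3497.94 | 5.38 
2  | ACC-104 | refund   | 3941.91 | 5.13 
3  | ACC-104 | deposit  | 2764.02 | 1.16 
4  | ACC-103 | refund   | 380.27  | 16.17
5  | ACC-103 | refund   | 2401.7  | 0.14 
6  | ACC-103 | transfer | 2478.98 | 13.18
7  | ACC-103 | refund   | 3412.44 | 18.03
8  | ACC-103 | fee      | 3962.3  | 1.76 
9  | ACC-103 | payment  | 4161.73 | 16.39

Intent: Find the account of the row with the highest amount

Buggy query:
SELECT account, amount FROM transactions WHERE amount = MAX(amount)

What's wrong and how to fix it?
Bug: WHERE is evaluated per row; an aggregate over the whole table isn't defined there

Fix: Wrap MAX in a scalar subquery so WHERE compares against a single value

Corrected query:
SELECT account, amount FROM transactions WHERE amount = (SELECT MAX(amount) FROM transactions)

Result:
account | amount 
--------+--------
ACC-103 | 4161.73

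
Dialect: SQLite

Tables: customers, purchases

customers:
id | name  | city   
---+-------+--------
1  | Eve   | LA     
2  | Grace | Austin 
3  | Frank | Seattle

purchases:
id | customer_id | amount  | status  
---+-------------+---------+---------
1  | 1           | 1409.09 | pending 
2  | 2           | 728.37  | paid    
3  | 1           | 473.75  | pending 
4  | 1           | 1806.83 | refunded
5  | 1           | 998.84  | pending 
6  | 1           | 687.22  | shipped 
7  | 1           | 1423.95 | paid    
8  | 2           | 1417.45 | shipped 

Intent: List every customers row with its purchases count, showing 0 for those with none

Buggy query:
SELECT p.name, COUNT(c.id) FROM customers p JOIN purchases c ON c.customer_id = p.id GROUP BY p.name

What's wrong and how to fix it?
Bug: An inner join excludes parents with zero children

Fix: Use LEFT JOIN so parents without children still appear (COUNT(c.id) gives 0)

Corrected query:
SELECT p.name, COUNT(c.id) FROM customers p LEFT JOIN purchases c ON c.customer_id = p.id GROUP BY p.name

Result:
name  | COUNT(c.id)
------+------------
Eve   | 6          
Frank | 0          
Grace | 2          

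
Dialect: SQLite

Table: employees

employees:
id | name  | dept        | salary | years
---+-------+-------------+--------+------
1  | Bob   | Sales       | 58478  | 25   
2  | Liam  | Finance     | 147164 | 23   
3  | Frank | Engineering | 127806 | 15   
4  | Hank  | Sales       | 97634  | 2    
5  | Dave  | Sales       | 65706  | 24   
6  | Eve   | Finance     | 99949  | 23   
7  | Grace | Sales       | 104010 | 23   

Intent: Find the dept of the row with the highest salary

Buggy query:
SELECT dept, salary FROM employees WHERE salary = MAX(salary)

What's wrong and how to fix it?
Bug: MAX(salary) is an aggregate and cannot be used directly in WHERE

Fix: Use a subquery: WHERE salary = (SELECT MAX(salary) FROM employees)

Corrected query:
SELECT dept, salary FROM employees WHERE salary = (SELECT MAX(salary) FROM employees)

Result:
dept    | salary
--------+-------
Finance | 147164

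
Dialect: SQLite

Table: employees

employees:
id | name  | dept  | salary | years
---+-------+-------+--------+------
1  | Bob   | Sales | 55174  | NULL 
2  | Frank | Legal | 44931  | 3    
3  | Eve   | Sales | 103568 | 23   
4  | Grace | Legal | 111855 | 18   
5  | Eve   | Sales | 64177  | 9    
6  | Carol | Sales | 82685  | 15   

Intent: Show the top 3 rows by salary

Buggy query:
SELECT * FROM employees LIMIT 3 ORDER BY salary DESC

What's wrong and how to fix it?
Bug: LIMIT must come after ORDER BY

Fix: Swap the clauses: ORDER BY first, then LIMIT

Corrected query:
SELECT * FROM employees ORDER BY salary DESC LIMIT 3

Result:
id | name  | dept  | salary | years
---+-------+-------+--------+------
4  | Grace | Legal | 111855 | 18   
3  | Eve   | Sales | 103568 | 23   
6  | Carol | Sales | 82685  | 15   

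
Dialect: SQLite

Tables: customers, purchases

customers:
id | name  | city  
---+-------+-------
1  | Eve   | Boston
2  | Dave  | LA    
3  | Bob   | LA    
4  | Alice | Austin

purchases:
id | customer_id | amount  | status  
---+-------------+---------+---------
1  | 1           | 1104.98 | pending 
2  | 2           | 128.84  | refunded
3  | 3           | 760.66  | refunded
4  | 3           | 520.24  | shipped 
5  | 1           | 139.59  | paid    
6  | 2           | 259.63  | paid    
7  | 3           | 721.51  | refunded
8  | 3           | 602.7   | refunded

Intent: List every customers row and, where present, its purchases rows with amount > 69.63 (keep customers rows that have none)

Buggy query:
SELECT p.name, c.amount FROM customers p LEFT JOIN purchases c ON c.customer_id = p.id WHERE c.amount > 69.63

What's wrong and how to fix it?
Bug: Filtering c.amount in WHERE discards the NULL rows produced by LEFT JOIN, turning it into an inner join

Fix: Put 'c.amount > 69.63' in the JOIN's ON clause instead of WHERE

Corrected query:
SELECT p.name, c.amount FROM customers p LEFT JOIN purchases c ON c.customer_id = p.id AND c.amount > 69.63

Result:
name  | amount 
------+--------
Eve   | 139.59 
Eve   | 1104.98
Dave  | 128.84 
Dave  | 259.63 
Bob   | 520.24 
Bob   | 602.7  
Bob   | 721.51 
Bob   | 760.66 
Alice | NULL   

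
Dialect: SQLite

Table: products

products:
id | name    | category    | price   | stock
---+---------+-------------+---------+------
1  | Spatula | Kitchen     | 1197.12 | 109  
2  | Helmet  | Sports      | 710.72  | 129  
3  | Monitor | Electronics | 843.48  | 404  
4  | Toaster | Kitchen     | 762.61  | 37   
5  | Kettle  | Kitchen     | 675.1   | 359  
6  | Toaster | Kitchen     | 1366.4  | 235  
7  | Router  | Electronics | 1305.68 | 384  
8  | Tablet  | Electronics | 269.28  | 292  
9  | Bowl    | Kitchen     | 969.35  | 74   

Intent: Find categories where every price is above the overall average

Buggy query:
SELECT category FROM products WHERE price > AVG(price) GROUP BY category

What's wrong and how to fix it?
Bug: WHERE evaluates per row before aggregation, so AVG() is unavailable

Fix: Compute the overall average in a scalar subquery and compare each group's MIN against it in HAVING

Corrected query:
SELECT category FROM products GROUP BY category HAVING MIN(price) > (SELECT AVG(price) FROM products)

Result:
(no rows)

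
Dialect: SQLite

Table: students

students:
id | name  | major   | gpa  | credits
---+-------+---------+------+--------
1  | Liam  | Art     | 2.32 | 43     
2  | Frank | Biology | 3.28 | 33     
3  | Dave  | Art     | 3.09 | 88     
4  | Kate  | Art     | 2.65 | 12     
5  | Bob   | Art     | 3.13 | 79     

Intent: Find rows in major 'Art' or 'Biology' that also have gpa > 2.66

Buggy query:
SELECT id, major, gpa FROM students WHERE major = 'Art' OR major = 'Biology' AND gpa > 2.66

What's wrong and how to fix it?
Bug: Without parentheses, AND is evaluated before OR, so the gpa filter only applies to the 'Biology' branch

Fix: Add parentheses around the OR so the AND applies to both alternatives

Corrected query:
SELECT id, major, gpa FROM students WHERE (major = 'Art' OR major = 'Biology') AND gpa > 2.66

Result:
id | major   | gpa 
---+---------+-----
2  | Biology | 3.28
3  | Art     | 3.09
5  | Art     | 3.13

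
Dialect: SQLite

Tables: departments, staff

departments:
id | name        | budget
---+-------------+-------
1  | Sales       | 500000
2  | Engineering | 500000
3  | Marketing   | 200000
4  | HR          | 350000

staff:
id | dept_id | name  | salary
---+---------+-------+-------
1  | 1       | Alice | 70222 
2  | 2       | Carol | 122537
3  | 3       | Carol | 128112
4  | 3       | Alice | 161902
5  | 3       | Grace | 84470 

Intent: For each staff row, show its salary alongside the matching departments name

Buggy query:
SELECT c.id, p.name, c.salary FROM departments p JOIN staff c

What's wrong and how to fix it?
Bug: Missing join condition: each staff row is matched to all departments rows instead of just its own

Fix: Specify the join condition linking the foreign key to the parent id

Corrected query:
SELECT c.id, p.name, c.salary FROM departments p JOIN staff c ON c.dept_id = p.id

Result:
id | name        | salary
---+-------------+-------
1  | Sales       | 70222 
2  | Engineering | 122537
3  | Marketing   | 128112
4  | Marketing   | 161902
5  | Marketing   | 84470 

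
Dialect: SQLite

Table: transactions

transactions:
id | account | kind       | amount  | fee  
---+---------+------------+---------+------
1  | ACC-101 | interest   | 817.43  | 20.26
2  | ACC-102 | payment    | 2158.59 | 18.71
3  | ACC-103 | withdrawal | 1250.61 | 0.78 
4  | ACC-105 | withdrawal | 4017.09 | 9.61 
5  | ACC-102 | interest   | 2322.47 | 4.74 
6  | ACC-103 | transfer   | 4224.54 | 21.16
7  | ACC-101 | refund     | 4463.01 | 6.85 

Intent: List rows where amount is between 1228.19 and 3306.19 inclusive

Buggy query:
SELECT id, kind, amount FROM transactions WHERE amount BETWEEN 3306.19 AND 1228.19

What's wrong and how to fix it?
Bug: BETWEEN expects the lower bound first; with 3306.19 AND 1228.19 the range is empty

Fix: Swap the bounds so the smaller value comes first

Corrected query:
SELECT id, kind, amount FROM transactions WHERE amount BETWEEN 1228.19 AND 3306.19

Result:
id | kind       | amount 
---+------------+--------
2  | payment    | 2158.59
3  | withdrawal | 1250.61
5  | interest   | 2322.47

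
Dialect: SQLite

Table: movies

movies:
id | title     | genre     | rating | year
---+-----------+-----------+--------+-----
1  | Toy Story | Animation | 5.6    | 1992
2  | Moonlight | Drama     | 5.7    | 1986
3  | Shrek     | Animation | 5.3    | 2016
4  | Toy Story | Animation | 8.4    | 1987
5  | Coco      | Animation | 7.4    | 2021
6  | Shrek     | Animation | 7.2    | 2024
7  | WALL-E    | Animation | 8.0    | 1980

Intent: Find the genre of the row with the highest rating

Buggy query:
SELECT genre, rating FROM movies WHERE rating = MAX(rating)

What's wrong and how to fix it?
Bug: WHERE is evaluated per row; an aggregate over the whole table isn't defined there

Fix: Use a subquery: WHERE rating = (SELECT MAX(rating) FROM movies)

Corrected query:
SELECT genre, rating FROM movies WHERE rating = (SELECT MAX(rating) FROM movies)

Result:
genre     | rating
----------+-------
Animation | 8.4   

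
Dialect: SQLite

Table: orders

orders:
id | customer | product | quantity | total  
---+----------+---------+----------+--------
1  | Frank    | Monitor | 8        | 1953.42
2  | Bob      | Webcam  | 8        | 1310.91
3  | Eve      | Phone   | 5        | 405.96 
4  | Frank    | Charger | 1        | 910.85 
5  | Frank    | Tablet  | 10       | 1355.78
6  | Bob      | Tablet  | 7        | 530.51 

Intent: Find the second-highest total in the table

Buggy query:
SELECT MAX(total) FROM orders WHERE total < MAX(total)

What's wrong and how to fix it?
Bug: MAX(total) on the right of the comparison is an aggregate-in-WHERE error

Fix: Put the inner MAX in a scalar subquery

Corrected query:
SELECT MAX(total) FROM orders WHERE total < (SELECT MAX(total) FROM orders)

Result:
MAX(total)
----------
1355.78   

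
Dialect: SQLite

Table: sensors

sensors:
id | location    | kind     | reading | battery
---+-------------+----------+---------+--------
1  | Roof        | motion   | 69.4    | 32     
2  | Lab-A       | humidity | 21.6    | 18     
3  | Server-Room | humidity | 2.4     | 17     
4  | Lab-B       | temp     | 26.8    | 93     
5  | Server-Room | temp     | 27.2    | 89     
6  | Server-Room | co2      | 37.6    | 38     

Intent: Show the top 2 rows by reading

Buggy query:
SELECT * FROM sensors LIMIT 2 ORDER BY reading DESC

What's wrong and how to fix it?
Bug: ORDER BY cannot follow LIMIT; LIMIT is the final clause

Fix: Sort with ORDER BY, then apply LIMIT

Corrected query:
SELECT * FROM sensors ORDER BY reading DESC LIMIT 2

Result:
id | location    | kind   | reading | battery
---+-------------+--------+---------+--------
1  | Roof        | motion | 69.4    | 32     
6  | Server-Room | co2    | 37.6    | 38     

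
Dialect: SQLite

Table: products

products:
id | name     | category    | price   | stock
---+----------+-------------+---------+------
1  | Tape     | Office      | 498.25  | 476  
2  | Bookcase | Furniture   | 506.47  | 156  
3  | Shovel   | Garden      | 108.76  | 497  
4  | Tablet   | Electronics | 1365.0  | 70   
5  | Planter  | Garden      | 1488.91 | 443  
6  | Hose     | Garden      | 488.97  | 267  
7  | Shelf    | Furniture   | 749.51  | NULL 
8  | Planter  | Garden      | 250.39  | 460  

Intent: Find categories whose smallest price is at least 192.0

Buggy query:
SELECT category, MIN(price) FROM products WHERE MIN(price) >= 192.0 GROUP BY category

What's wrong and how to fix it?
Bug: Aggregates like MIN are computed per group after WHERE runs

Fix: Replace WHERE with HAVING after the GROUP BY

Corrected query:
SELECT category, MIN(price) FROM products GROUP BY category HAVING MIN(price) >= 192.0

Result:
category    | MIN(price)
------------+-----------
Electronics | 1365      
Furniture   | 506.47    
Office      | 498.25    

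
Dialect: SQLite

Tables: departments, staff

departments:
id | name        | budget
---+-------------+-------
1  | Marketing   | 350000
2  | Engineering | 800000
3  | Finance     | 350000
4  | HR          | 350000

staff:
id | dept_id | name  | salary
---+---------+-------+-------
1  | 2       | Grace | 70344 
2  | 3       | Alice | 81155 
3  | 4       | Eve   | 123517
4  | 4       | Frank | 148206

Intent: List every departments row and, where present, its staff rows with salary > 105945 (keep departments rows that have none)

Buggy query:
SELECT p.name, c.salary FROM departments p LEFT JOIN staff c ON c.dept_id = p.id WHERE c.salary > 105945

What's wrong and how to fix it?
Bug: A WHERE condition on the right-hand table after LEFT JOIN drops unmatched parents

Fix: Move the right-table condition into the ON clause so unmatched parents are kept

Corrected query:
SELECT p.name, c.salary FROM departments p LEFT JOIN staff c ON c.dept_id = p.id AND c.salary > 105945

Result:
name        | salary
------------+-------
Marketing   | NULL  
Engineering | NULL  
Finance     | NULL  
HR          | 123517
HR          | 148206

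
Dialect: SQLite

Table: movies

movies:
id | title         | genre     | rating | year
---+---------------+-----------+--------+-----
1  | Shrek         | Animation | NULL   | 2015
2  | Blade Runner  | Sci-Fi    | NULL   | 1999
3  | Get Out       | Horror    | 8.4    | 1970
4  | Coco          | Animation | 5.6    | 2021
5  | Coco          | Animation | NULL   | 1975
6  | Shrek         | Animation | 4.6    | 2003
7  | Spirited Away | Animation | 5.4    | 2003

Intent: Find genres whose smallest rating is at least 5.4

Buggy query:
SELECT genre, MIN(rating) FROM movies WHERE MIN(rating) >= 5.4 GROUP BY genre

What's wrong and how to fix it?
Bug: Aggregates like MIN are computed per group after WHERE runs

Fix: Replace WHERE with HAVING after the GROUP BY

Corrected query:
SELECT genre, MIN(rating) FROM movies GROUP BY genre HAVING MIN(rating) >= 5.4

Result:
genre  | MIN(rating)
-------+------------
Horror | 8.4        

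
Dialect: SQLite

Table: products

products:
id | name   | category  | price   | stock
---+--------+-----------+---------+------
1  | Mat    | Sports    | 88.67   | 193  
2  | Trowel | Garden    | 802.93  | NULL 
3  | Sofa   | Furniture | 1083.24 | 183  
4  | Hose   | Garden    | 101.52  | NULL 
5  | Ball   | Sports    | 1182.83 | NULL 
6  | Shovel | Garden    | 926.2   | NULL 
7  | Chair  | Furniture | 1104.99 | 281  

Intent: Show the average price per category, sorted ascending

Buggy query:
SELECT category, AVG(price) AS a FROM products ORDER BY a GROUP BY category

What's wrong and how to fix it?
Bug: ORDER BY appears before GROUP BY; SQL clause order requires GROUP BY first

Fix: Move ORDER BY to the end, after GROUP BY

Corrected query:
SELECT category, AVG(price) AS a FROM products GROUP BY category ORDER BY a

Result:
category  | a         
----------+-----------
Garden    | 610.216667
Sports    | 635.75    
Furniture | 1094.115  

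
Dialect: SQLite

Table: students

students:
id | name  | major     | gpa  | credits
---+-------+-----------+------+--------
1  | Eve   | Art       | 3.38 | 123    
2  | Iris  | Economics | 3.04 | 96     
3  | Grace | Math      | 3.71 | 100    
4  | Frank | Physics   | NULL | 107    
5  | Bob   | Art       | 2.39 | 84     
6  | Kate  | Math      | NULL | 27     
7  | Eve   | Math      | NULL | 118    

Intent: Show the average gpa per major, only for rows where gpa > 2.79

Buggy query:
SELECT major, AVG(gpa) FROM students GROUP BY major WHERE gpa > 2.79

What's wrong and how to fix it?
Bug: WHERE cannot follow GROUP BY

Fix: Move the WHERE clause before GROUP BY

Corrected query:
SELECT major, AVG(gpa) FROM students WHERE gpa > 2.79 GROUP BY major

Result:
major     | AVG(gpa)
----------+---------
Art       | 3.38    
Economics | 3.04    
Math      | 3.71    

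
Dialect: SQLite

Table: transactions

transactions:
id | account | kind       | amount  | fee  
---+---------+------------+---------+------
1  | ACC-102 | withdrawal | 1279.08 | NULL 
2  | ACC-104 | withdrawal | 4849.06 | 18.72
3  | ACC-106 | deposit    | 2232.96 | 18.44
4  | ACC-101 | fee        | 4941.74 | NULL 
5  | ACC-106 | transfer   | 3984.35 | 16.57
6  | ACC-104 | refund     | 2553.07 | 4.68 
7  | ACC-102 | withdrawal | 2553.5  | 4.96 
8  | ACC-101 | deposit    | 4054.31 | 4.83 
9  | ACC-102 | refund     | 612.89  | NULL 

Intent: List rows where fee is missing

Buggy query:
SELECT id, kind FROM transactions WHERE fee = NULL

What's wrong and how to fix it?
Bug: '= NULL' is always unknown in SQL three-valued logic, so no rows match

Fix: Replace '= NULL' with 'IS NULL'

Corrected query:
SELECT id, kind FROM transactions WHERE fee IS NULL

Result:
id | kind      
---+-----------
1  | withdrawal
4  | fee       
9  | refund    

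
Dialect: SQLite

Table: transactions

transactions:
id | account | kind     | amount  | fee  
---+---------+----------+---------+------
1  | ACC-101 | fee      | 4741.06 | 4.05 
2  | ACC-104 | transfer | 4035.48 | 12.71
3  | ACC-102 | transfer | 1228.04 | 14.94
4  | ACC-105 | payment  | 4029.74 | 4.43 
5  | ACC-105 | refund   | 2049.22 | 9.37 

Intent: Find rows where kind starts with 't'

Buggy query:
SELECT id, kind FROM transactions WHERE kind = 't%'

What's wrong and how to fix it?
Bug: Wildcards only work with LIKE; '=' treats '%' as a literal character

Fix: Use LIKE for wildcard pattern matching

Corrected query:
SELECT id, kind FROM transactions WHERE kind LIKE 't%'

Result:
id | kind    
---+---------
2  | transfer
3  | transfer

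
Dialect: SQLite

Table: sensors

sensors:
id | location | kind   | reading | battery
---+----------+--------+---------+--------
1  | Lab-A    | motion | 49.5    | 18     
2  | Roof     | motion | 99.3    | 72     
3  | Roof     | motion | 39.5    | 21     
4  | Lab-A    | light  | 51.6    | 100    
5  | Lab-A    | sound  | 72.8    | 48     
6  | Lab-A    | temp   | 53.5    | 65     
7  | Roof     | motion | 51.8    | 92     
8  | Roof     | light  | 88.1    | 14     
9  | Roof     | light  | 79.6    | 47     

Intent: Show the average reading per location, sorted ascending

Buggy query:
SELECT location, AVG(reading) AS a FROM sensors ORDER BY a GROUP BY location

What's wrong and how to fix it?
Bug: GROUP BY must precede ORDER BY

Fix: Move ORDER BY to the end, after GROUP BY

Corrected query:
SELECT location, AVG(reading) AS a FROM sensors GROUP BY location ORDER BY a

Result:
location | a    
---------+------
Lab-A    | 56.85
Roof     | 71.66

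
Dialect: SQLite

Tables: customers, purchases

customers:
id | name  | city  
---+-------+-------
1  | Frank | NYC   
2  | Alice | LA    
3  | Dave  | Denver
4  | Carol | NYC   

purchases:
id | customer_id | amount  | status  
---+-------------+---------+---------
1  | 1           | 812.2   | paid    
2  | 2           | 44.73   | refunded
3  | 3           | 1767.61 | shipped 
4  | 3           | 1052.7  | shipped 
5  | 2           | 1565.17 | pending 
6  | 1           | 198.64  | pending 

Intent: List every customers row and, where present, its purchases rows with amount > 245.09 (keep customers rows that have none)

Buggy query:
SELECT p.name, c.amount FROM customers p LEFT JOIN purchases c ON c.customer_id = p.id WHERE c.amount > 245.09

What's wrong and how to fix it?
Bug: Filtering c.amount in WHERE discards the NULL rows produced by LEFT JOIN, turning it into an inner join

Fix: Put 'c.amount > 245.09' in the JOIN's ON clause instead of WHERE

Corrected query:
SELECT p.name, c.amount FROM customers p LEFT JOIN purchases c ON c.customer_id = p.id AND c.amount > 245.09

Result:
name  | amount 
------+--------
Frank | 812.2  
Alice | 1565.17
Dave  | 1052.7 
Dave  | 1767.61
Carol | NULL   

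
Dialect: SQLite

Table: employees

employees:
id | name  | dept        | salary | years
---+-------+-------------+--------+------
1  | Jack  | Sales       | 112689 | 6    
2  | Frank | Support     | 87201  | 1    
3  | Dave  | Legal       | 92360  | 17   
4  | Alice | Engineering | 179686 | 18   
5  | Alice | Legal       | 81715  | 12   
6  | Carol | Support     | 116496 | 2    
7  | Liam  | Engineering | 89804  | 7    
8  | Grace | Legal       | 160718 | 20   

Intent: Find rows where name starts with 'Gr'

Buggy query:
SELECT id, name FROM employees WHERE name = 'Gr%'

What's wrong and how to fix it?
Bug: Wildcards only work with LIKE; '=' treats '%' as a literal character

Fix: Replace '=' with LIKE so 'Gr%' is treated as a pattern

Corrected query:
SELECT id, name FROM employees WHERE name LIKE 'Gr%'

Result:
id | name 
---+------
8  | Grace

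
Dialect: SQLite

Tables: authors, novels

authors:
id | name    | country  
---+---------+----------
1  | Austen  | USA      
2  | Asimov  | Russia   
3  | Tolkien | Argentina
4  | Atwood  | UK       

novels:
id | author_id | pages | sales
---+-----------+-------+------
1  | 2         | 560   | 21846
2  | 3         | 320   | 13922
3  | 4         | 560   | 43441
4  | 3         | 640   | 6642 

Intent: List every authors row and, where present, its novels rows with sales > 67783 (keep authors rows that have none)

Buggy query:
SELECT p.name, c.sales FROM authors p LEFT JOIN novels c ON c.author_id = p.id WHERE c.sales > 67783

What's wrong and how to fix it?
Bug: Filtering c.sales in WHERE discards the NULL rows produced by LEFT JOIN, turning it into an inner join

Fix: Put 'c.sales > 67783' in the JOIN's ON clause instead of WHERE

Corrected query:
SELECT p.name, c.sales FROM authors p LEFT JOIN novels c ON c.author_id = p.id AND c.sales > 67783

Result:
name    | sales
--------+------
Austen  | NULL 
Asimov  | NULL 
Tolkien | NULL 
Atwood  | NULL 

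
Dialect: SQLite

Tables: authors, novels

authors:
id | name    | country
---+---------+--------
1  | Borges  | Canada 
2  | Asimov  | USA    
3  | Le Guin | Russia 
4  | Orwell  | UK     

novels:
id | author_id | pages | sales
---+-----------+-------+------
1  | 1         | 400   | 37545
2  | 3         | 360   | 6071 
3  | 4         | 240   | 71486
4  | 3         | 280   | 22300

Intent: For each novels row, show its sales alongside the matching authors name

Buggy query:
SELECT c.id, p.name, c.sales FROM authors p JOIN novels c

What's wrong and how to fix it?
Bug: JOIN with no ON clause produces a cartesian product; every novels row pairs with every authors row

Fix: Add ON c.author_id = p.id to the JOIN

Corrected query:
SELECT c.id, p.name, c.sales FROM authors p JOIN novels c ON c.author_id = p.id

Result:
id | name    | sales
---+---------+------
1  | Borges  | 37545
2  | Le Guin | 6071 
3  | Orwell  | 71486
4  | Le Guin | 22300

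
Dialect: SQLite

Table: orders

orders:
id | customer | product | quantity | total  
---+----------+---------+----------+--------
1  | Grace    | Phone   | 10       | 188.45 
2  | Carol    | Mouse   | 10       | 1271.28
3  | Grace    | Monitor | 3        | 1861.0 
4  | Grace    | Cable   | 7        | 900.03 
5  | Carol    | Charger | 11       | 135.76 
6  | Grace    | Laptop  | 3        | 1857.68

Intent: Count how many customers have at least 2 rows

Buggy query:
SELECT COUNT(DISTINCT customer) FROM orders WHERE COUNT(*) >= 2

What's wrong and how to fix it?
Bug: COUNT(*) cannot appear in WHERE; the per-group count doesn't exist yet

Fix: Use a subquery that GROUPs and filters with HAVING, then count its rows

Corrected query:
SELECT COUNT(*) FROM (SELECT customer FROM orders GROUP BY customer HAVING COUNT(*) >= 2)

Result:
COUNT(*)
--------
2       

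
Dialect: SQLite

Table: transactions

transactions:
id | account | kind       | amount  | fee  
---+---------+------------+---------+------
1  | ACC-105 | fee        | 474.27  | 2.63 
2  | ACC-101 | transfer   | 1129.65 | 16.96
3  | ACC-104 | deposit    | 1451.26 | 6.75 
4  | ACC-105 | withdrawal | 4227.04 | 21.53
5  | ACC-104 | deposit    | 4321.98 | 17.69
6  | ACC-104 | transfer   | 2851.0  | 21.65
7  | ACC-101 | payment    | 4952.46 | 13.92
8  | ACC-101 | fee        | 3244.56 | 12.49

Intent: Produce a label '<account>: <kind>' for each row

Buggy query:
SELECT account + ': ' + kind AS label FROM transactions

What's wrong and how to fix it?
Bug: SQLite uses || for string concatenation; + coerces text to numbers (yielding 0)

Fix: Replace + with || to concatenate text

Corrected query:
SELECT account || ': ' || kind AS label FROM transactions

Result:
label              
-------------------
ACC-105: fee       
ACC-101: transfer  
ACC-104: deposit   
ACC-105: withdrawal
ACC-104: deposit   
ACC-104: transfer  
ACC-101: payment   
ACC-101: fee       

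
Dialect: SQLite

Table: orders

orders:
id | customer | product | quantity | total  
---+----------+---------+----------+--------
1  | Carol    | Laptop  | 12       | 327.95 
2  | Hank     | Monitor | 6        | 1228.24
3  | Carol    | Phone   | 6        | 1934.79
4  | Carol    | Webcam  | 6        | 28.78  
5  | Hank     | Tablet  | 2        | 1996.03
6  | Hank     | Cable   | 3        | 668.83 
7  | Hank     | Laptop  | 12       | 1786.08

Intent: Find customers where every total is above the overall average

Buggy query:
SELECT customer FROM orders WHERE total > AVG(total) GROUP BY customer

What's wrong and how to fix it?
Bug: AVG() is an aggregate; it can't sit directly in WHERE

Fix: Compute the overall average in a scalar subquery and compare each group's MIN against it in HAVING

Corrected query:
SELECT customer FROM orders GROUP BY customer HAVING MIN(total) > (SELECT AVG(total) FROM orders)

Result:
(no rows)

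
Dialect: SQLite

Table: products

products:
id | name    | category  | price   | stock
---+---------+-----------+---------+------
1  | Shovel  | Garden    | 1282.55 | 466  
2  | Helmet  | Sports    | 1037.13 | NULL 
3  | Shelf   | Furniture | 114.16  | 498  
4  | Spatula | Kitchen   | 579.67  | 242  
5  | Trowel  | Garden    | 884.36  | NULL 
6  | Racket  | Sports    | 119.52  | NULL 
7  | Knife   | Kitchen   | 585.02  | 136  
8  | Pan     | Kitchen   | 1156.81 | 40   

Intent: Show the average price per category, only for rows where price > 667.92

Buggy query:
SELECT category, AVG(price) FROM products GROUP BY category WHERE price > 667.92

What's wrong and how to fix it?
Bug: WHERE cannot follow GROUP BY

Fix: Move the WHERE clause before GROUP BY

Corrected query:
SELECT category, AVG(price) FROM products WHERE price > 667.92 GROUP BY category

Result:
category | AVG(price)
---------+-----------
Garden   | 1083.455  
Kitchen  | 1156.81   
Sports   | 1037.13   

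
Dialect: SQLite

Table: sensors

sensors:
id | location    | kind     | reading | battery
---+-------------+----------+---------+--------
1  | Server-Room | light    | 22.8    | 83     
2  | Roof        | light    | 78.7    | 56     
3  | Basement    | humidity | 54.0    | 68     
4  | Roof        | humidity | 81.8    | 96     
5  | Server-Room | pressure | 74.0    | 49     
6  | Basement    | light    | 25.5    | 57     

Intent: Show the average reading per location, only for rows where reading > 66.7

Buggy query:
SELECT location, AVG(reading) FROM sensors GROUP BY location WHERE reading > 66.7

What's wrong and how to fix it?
Bug: Row-level WHERE must come before GROUP BY in the clause order

Fix: Place WHERE between FROM and GROUP BY

Corrected query:
SELECT location, AVG(reading) FROM sensors WHERE reading > 66.7 GROUP BY location

Result:
location    | AVG(reading)
------------+-------------
Roof        | 80.25       
Server-Room | 74          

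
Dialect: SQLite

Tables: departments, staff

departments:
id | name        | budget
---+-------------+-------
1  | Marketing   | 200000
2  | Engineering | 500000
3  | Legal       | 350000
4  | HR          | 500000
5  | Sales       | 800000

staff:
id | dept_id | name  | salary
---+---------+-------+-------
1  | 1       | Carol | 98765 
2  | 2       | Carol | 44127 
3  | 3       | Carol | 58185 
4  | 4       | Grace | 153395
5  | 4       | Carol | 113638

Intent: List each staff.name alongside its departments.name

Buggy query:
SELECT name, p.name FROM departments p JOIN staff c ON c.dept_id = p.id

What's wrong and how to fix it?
Bug: 'name' exists in both joined tables, so the database can't tell which one is meant

Fix: Qualify the column with its table alias (c.name)

Corrected query:
SELECT c.name, p.name FROM departments p JOIN staff c ON c.dept_id = p.id

Result:
name  | name       
------+------------
Carol | Marketing  
Carol | Engineering
Carol | Legal      
Grace | HR         
Carol | HR         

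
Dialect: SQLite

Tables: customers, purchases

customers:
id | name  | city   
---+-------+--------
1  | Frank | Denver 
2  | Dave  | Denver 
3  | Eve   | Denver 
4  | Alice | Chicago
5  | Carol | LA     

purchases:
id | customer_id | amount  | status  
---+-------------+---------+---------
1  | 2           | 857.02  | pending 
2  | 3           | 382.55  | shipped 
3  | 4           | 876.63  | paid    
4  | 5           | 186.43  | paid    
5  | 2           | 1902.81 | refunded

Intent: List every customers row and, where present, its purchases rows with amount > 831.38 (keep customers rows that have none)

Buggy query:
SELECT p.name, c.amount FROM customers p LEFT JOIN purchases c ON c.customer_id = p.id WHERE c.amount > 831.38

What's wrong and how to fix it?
Bug: Filtering c.amount in WHERE discards the NULL rows produced by LEFT JOIN, turning it into an inner join

Fix: Move the right-table condition into the ON clause so unmatched parents are kept

Corrected query:
SELECT p.name, c.amount FROM customers p LEFT JOIN purchases c ON c.customer_id = p.id AND c.amount > 831.38

Result:
name  | amount 
------+--------
Frank | NULL   
Dave  | 857.02 
Dave  | 1902.81
Eve   | NULL   
Alice | 876.63 
Carol | NULL   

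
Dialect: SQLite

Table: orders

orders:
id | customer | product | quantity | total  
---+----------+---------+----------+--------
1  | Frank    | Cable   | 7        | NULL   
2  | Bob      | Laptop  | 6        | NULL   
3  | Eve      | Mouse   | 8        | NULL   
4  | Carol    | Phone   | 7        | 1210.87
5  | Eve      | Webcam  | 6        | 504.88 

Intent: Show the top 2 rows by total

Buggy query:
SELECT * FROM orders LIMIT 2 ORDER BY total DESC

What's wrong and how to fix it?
Bug: LIMIT must come after ORDER BY

Fix: Sort with ORDER BY, then apply LIMIT

Corrected query:
SELECT * FROM orders ORDER BY total DESC LIMIT 2

Result:
id | customer | product | quantity | total  
---+----------+---------+----------+--------
4  | Carol    | Phone   | 7        | 1210.87
5  | Eve      | Webcam  | 6        | 504.88 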